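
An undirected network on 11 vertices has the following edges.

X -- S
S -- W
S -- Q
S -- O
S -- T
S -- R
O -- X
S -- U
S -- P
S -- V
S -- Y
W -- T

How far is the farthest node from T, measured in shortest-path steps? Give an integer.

Distances from T: O:2, P:2, Q:2, R:2, S:1, U:2, V:2, W:1, X:2, Y:2.
The largest is 2 (to R, Y, X, U, O, Q, V, and P), so the eccentricity of T is 2.

2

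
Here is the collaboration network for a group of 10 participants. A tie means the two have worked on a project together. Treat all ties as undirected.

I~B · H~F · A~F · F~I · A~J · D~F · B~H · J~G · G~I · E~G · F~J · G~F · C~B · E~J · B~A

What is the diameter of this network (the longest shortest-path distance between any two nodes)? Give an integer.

Eccentricity of each node (its greatest distance to any other): A:2, B:3, C:4, D:4, E:4, F:3, G:3, H:3, I:2, J:3.
The maximum eccentricity is 4, realized for instance by the pair D–C via D – F – H – B – C. So the diameter is 4.

4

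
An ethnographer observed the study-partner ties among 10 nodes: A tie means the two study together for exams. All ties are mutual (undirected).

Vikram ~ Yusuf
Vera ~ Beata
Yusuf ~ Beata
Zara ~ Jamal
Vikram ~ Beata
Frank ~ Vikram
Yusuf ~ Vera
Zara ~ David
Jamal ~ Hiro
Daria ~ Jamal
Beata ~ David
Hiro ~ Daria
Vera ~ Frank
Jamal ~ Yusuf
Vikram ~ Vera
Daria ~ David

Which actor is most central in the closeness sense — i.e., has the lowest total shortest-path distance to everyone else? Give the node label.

Yusuf

Farness (sum of distances to all others) for each node — Beata:15, Daria:19, David:16, Frank:24, Hiro:21, Jamal:15, Vera:17, Vikram:17, Yusuf:14, Zara:20.
The smallest farness is 14, for Yusuf, so Yusuf has the highest closeness.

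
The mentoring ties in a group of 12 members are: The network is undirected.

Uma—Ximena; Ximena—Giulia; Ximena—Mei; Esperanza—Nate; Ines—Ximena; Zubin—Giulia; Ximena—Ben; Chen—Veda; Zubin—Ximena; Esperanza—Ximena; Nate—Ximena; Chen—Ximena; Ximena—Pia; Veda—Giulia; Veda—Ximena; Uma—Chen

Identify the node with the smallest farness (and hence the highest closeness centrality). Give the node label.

Ximena

Farness (sum of distances to all others) for each node — Ben:21, Chen:19, Esperanza:20, Giulia:19, Ines:21, Mei:21, Nate:20, Pia:21, Uma:20, Veda:19, Ximena:11, Zubin:20.
The smallest farness is 11, for Ximena, so Ximena has the highest closeness.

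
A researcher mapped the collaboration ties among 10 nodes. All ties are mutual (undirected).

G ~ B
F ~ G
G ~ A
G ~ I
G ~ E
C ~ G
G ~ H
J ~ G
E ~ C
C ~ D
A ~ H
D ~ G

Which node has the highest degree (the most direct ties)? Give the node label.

G

Degrees — A:2, B:1, C:3, D:2, E:2, F:1, G:9, H:2, I:1, J:1.
The maximum is 9, attained only by G.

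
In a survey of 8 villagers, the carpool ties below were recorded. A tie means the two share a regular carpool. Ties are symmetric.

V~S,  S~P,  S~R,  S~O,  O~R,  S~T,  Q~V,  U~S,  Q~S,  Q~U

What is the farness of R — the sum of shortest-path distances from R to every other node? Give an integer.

12

Distances from R: O:1, P:2, Q:2, S:1, T:2, U:2, V:2.
Sum = 1 + 2 + 2 + 1 + 2 + 2 + 2 = 12.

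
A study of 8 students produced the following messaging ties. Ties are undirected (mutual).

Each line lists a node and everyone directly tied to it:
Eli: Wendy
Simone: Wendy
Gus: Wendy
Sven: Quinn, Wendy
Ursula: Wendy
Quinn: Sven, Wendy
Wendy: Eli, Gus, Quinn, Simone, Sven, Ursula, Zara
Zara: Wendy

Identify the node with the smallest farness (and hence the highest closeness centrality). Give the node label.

Farness (sum of distances to all others) for each node — Eli:13, Gus:13, Quinn:12, Simone:13, Sven:12, Ursula:13, Wendy:7, Zara:13.
The smallest farness is 7, for Wendy, so Wendy has the highest closeness.

Wendy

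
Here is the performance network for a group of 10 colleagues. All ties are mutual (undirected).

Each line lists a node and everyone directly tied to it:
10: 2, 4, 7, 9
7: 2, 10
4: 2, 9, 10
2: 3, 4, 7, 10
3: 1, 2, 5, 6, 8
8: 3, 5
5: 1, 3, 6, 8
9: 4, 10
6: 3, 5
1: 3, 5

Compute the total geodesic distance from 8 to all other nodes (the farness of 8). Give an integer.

Distances from 8: 1:2, 2:2, 3:1, 4:3, 5:1, 6:2, 7:3, 9:4, 10:3.
Sum = 2 + 2 + 1 + 3 + 1 + 2 + 3 + 4 + 3 = 21.

21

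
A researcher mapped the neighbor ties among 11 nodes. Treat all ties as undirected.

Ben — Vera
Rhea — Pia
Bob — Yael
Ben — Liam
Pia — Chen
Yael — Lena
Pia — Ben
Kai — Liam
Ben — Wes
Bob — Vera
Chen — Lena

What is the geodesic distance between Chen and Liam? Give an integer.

3

One shortest route is Chen – Pia – Ben – Liam, which uses 3 edges, and at distance 2 from Chen we only reach {Ben, Rhea, Yael}, which does not include Liam. So d(Chen,Liam) = 3.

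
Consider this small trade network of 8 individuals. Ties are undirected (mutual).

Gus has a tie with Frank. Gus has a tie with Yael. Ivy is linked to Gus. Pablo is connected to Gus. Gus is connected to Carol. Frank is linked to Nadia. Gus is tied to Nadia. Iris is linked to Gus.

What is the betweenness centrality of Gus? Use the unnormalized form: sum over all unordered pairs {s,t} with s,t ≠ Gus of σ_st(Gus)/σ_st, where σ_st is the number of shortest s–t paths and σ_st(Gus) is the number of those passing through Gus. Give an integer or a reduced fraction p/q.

20

Pairs whose geodesics pass through Gus — Ivy–Carol: 1; Ivy–Yael: 1; Ivy–Pablo: 1; Ivy–Frank: 1; Ivy–Iris: 1; Ivy–Nadia: 1; Carol–Yael: 1; Carol–Pablo: 1; Carol–Frank: 1; Carol–Iris: 1; Carol–Nadia: 1; Yael–Pablo: 1; Yael–Frank: 1; Yael–Iris: 1 … (+6 more pairs).
All other pairs contribute 0.
Summing the contributions gives betweenness(Gus) = 20.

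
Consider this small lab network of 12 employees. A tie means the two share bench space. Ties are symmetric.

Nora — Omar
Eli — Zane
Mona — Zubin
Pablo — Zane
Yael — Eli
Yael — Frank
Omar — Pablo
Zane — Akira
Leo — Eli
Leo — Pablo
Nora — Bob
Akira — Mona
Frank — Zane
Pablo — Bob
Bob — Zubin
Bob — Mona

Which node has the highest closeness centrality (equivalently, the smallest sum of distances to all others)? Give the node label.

Pablo

Farness (sum of distances to all others) for each node — Akira:24, Bob:22, Eli:26, Frank:28, Leo:25, Mona:25, Nora:30, Omar:27, Pablo:19, Yael:34, Zane:20, Zubin:30.
The smallest farness is 19, for Pablo, so Pablo has the highest closeness.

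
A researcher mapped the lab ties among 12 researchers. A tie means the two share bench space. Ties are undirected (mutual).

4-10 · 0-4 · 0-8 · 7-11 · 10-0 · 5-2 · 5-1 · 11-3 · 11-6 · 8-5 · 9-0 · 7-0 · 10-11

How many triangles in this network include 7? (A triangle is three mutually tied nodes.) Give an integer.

7's neighbors are 0 and 11, but none of them are tied to each other, so no triangle contains 7.

0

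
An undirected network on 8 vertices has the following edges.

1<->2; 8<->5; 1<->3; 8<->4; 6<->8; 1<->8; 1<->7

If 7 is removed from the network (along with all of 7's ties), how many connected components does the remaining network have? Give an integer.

7's neighbors (1) remain reachable from one another through other ties, so the rest of the network stays in one piece.

1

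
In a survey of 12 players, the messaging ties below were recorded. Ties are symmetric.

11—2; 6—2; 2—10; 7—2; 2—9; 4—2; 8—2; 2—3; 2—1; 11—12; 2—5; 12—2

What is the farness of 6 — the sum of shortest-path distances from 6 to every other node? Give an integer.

Distances from 6: 1:2, 2:1, 3:2, 4:2, 5:2, 7:2, 8:2, 9:2, 10:2, 11:2, 12:2.
Sum = 2 + 1 + 2 + 2 + 2 + 2 + 2 + 2 + 2 + 2 + 2 = 21.

21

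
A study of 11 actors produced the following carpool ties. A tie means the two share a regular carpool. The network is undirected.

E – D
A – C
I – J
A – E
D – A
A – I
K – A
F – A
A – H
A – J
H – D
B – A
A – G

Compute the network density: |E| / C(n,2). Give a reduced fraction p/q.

13/55

There are 13 edges and 11 nodes, so the maximum possible is C(11,2) = 55.
Density = 13/55.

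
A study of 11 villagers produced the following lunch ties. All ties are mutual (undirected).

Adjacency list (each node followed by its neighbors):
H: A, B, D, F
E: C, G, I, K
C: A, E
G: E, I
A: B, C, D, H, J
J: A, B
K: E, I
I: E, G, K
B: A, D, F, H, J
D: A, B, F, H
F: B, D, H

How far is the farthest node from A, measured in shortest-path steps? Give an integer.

Distances from A: B:1, C:1, D:1, E:2, F:2, G:3, H:1, I:3, J:1, K:3.
The largest is 3 (to I, G, and K), so the eccentricity of A is 3.

3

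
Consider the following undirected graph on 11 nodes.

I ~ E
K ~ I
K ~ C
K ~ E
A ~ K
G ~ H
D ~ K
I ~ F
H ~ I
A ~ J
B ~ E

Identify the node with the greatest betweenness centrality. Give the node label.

K

Unnormalized betweenness of each node: A:9, B:0, C:0, D:0, E:9, F:0, G:0, H:9, I:23, J:0, K:29.
K has the largest value, 29, making it the main broker — the node through which the most shortest paths run.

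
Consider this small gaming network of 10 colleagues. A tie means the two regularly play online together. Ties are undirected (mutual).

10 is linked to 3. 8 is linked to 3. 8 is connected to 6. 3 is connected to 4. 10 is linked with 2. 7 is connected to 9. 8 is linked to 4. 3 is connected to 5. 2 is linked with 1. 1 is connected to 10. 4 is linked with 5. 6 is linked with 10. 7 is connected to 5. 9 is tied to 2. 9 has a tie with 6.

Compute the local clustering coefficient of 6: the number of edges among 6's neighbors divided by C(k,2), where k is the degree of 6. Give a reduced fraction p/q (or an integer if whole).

6's neighbors: 8, 9, and 10 (k = 3).
Possible neighbor pairs: C(3,2) = 3. Edges among them: none → e = 0.
Clustering(6) = 0/3 = 0.

0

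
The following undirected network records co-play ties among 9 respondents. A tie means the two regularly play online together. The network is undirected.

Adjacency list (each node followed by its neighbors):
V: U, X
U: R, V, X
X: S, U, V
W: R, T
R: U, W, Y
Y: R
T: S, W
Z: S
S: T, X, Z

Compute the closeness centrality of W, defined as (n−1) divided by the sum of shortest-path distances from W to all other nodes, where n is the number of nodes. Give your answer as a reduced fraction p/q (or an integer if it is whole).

8/17

Distances from W: R:1, S:2, T:1, U:2, V:3, X:3, Y:2, Z:3. Sum = 17.
n = 9, so closeness = 8/17.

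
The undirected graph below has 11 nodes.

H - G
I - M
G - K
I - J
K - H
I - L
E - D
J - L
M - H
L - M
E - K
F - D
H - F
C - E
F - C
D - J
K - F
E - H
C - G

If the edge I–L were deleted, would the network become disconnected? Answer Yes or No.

Even without that edge, I still reaches L via I – M – L, so the network stays connected. Not a bridge.

No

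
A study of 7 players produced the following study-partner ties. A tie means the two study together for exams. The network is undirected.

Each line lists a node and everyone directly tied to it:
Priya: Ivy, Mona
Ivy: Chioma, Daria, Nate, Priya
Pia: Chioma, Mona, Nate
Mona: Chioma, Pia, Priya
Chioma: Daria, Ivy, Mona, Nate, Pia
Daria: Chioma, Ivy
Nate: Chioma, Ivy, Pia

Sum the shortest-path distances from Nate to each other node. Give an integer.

9

Distances from Nate: Chioma:1, Daria:2, Ivy:1, Mona:2, Pia:1, Priya:2.
Sum = 1 + 2 + 1 + 2 + 1 + 2 = 9.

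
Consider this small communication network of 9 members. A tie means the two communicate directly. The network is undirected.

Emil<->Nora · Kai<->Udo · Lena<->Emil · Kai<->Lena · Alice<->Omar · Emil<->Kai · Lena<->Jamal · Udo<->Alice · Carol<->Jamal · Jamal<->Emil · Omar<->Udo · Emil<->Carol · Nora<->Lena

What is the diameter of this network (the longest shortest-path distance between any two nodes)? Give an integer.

4

Eccentricity of each node (its greatest distance to any other): Alice:4, Carol:4, Emil:3, Jamal:4, Kai:2, Lena:3, Nora:4, Omar:4, Udo:3.
The maximum eccentricity is 4, realized for instance by the pair Alice–Jamal via Alice – Udo – Kai – Lena – Jamal. So the diameter is 4.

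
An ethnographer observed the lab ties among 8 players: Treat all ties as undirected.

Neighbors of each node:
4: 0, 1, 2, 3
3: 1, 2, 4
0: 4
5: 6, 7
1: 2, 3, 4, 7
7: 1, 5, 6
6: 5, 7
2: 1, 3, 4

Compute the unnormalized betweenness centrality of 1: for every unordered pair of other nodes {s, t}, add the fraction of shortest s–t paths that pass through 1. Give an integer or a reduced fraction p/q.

12

Pairs whose geodesics pass through 1 — 4–7: 1; 4–5: 1; 4–6: 1; 3–7: 1; 3–5: 1; 3–6: 1; 0–7: 1; 0–5: 1; 0–6: 1; 2–7: 1; 2–5: 1; 2–6: 1.
All other pairs contribute 0.
Summing the contributions gives betweenness(1) = 12.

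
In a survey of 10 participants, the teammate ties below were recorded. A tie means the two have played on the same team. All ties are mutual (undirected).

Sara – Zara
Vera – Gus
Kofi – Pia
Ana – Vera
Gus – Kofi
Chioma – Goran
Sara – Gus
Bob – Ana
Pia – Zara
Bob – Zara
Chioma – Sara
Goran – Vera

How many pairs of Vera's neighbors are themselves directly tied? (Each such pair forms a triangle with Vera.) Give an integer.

0

Vera's neighbors are Ana, Goran, and Gus, but none of them are tied to each other, so no triangle contains Vera.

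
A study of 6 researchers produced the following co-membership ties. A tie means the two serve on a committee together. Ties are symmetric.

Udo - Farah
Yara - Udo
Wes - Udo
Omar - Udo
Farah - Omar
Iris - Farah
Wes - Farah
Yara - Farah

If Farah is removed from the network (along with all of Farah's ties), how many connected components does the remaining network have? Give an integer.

2

Without Farah, the remaining ties split the others into: {Omar, Udo, Wes, Yara}; {Iris}.
That's 2 separate components.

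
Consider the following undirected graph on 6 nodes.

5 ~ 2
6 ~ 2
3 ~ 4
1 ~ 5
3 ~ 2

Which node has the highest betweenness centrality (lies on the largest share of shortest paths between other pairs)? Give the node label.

2

Unnormalized betweenness of each node: 1:0, 2:8, 3:4, 4:0, 5:4, 6:0.
2 has the largest value, 8, making it the main broker — the node through which the most shortest paths run.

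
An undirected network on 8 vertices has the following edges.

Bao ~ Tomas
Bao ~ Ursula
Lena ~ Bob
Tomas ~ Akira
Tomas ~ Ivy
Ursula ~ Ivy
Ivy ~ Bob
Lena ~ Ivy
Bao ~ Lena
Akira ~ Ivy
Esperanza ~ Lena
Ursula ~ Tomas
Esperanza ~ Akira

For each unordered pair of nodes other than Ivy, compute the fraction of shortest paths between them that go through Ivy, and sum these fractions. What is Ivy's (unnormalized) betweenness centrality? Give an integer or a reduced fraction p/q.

11/2

Pairs whose geodesics pass through Ivy — Esperanza–Ursula: 2/4; Tomas–Bob: 1; Tomas–Lena: 1/2; Ursula–Bob: 1; Ursula–Akira: 1/2; Ursula–Lena: 1/2; Bob–Akira: 1; Akira–Lena: 1/2.
All other pairs contribute 0.
Summing the contributions gives betweenness(Ivy) = 11/2.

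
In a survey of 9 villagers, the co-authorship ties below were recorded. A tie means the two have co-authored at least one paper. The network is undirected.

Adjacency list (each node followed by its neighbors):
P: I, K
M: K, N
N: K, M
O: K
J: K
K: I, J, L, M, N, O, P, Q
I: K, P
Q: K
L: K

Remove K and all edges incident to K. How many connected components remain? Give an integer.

Without K, the remaining ties split the others into: {M, N}; {J}; {I, P}; {L}; {O}; {Q}.
That's 6 separate components.

6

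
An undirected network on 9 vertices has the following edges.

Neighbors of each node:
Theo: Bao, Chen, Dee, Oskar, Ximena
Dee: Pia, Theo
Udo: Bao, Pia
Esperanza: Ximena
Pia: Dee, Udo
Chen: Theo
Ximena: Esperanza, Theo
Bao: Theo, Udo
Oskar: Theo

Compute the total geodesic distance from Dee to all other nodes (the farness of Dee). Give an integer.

15

Distances from Dee: Bao:2, Chen:2, Esperanza:3, Oskar:2, Pia:1, Theo:1, Udo:2, Ximena:2.
Sum = 2 + 2 + 3 + 2 + 1 + 1 + 2 + 2 = 15.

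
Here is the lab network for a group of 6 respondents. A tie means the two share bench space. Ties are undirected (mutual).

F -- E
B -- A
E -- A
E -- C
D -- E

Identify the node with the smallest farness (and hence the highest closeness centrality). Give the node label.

Farness (sum of distances to all others) for each node — A:8, B:12, C:10, D:10, E:6, F:10.
The smallest farness is 6, for E, so E has the highest closeness.

E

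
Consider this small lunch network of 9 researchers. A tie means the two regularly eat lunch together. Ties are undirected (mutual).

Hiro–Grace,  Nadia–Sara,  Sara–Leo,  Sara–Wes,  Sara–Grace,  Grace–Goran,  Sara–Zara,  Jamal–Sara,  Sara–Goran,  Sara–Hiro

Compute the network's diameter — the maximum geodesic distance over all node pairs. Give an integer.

2

Eccentricity of each node (its greatest distance to any other): Goran:2, Grace:2, Hiro:2, Jamal:2, Leo:2, Nadia:2, Sara:1, Wes:2, Zara:2.
The maximum eccentricity is 2, realized for instance by the pair Jamal–Goran via Jamal – Sara – Goran. So the diameter is 2.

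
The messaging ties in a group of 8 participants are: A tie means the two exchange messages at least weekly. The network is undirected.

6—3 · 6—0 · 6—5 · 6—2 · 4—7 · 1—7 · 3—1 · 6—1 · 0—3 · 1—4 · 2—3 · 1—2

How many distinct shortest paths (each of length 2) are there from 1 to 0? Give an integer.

2

The shortest distance is 2. The length-2 paths are: 1–3–0; 1–6–0.
That gives 2 distinct shortest paths.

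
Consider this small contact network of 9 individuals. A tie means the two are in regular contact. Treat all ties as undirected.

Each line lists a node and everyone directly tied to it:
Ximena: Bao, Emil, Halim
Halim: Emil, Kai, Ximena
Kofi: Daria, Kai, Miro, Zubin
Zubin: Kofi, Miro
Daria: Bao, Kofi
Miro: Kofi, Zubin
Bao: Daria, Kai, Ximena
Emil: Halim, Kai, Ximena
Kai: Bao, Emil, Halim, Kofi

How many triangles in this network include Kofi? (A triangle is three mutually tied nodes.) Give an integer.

Kofi's neighbors: Daria, Kai, Miro, and Zubin.
Neighbor pairs that are themselves tied: Kofi–Miro–Zubin. Each forms one triangle with Kofi, for 1 in total.

1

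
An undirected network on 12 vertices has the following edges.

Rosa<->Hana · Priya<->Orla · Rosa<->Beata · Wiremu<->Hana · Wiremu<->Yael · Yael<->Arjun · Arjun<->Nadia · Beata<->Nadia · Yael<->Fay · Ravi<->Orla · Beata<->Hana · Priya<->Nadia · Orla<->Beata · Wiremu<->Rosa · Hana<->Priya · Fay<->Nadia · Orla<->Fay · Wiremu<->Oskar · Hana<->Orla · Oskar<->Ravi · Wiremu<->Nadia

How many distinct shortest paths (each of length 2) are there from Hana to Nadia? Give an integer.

3

The shortest distance is 2. The length-2 paths are: Hana–Beata–Nadia; Hana–Wiremu–Nadia; Hana–Priya–Nadia.
That gives 3 distinct shortest paths.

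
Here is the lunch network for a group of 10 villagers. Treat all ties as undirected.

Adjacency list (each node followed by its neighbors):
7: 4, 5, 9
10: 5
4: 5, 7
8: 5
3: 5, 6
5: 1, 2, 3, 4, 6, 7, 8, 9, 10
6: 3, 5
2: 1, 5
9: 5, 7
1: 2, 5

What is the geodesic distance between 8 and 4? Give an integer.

One shortest route is 8 – 5 – 4, which uses 2 edges, and 8 and 4 are not directly tied, so nothing shorter exists. So d(8,4) = 2.

2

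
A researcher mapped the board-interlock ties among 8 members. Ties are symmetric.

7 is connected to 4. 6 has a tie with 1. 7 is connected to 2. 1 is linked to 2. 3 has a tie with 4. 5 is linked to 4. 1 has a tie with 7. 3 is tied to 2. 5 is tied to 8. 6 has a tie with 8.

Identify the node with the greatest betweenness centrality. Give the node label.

4

Unnormalized betweenness of each node: 1:5, 2:5/2, 3:1, 4:11/2, 5:3, 6:3, 7:3, 8:2.
4 has the largest value, 11/2, making it the main broker — the node through which the most shortest paths run.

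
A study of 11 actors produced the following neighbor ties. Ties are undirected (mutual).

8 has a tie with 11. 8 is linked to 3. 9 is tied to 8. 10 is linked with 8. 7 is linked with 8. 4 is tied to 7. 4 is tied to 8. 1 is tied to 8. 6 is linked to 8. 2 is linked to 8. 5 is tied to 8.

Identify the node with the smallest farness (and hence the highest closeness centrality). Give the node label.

8

Farness (sum of distances to all others) for each node — 1:19, 2:19, 3:19, 4:18, 5:19, 6:19, 7:18, 8:10, 9:19, 10:19, 11:19.
The smallest farness is 10, for 8, so 8 has the highest closeness.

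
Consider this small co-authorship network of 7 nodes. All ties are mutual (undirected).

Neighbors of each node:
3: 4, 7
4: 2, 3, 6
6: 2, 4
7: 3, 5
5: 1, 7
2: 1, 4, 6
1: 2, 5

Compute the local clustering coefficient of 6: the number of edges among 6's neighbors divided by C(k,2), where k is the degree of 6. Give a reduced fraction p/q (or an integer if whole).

1

6's neighbors: 2 and 4 (k = 2).
Possible neighbor pairs: C(2,2) = 1. Edges among them: 2–4 → e = 1.
Clustering(6) = 1/1.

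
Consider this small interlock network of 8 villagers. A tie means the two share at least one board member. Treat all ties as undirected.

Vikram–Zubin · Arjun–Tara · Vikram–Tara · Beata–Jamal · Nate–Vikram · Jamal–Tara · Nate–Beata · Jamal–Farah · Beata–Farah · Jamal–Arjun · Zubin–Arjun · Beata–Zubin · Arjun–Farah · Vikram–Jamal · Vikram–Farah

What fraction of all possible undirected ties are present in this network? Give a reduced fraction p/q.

There are 15 edges and 8 nodes, so the maximum possible is C(8,2) = 28.
Density = 15/28.

15/28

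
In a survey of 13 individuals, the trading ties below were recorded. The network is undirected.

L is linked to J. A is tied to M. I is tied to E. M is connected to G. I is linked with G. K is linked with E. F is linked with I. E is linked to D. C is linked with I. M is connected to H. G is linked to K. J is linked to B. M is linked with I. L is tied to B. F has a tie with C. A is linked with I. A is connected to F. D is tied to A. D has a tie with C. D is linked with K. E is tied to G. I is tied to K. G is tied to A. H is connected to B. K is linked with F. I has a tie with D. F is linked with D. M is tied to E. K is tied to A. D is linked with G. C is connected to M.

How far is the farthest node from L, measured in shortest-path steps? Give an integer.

5

Distances from L: A:4, B:1, C:4, D:5, E:4, F:5, G:4, H:2, I:4, J:1, K:5, M:3.
The largest is 5 (to K, D, and F), so the eccentricity of L is 5.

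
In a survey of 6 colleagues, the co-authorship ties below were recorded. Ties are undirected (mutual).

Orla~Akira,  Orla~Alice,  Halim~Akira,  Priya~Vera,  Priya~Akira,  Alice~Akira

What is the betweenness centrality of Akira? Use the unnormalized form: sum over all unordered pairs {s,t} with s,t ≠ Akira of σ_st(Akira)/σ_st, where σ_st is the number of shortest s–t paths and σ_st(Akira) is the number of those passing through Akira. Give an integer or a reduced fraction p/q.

Pairs whose geodesics pass through Akira — Vera–Alice: 1; Vera–Halim: 1; Vera–Orla: 1; Alice–Halim: 1; Alice–Priya: 1; Halim–Priya: 1; Halim–Orla: 1; Priya–Orla: 1.
All other pairs contribute 0.
Summing the contributions gives betweenness(Akira) = 8.

8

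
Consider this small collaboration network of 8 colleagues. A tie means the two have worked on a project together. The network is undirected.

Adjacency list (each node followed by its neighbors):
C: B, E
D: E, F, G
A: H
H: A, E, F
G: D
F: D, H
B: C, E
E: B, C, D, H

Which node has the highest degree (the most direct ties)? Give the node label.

Degrees — A:1, B:2, C:2, D:3, E:4, F:2, G:1, H:3.
The maximum is 4, attained only by E.

E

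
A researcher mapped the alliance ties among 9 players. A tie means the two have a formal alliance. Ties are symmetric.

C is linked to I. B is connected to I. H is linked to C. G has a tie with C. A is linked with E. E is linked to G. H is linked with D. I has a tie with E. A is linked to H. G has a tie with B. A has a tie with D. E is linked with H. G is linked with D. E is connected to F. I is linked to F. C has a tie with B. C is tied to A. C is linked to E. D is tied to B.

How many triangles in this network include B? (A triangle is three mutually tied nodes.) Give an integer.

3

B's neighbors: C, D, G, and I.
Neighbor pairs that are themselves tied: B–C–G; B–C–I; B–D–G. Each forms one triangle with B, for 3 in total.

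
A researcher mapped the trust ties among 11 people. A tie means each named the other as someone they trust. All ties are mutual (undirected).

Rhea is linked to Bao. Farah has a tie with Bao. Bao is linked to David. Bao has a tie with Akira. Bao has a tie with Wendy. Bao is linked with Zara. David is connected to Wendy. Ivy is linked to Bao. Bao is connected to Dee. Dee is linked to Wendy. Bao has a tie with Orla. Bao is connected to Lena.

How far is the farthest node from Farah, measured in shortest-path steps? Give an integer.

2

Distances from Farah: Akira:2, Bao:1, David:2, Dee:2, Ivy:2, Lena:2, Orla:2, Rhea:2, Wendy:2, Zara:2.
The largest is 2 (to Lena, Dee, Ivy, Akira, Orla, Rhea, Wendy, Zara, and David), so the eccentricity of Farah is 2.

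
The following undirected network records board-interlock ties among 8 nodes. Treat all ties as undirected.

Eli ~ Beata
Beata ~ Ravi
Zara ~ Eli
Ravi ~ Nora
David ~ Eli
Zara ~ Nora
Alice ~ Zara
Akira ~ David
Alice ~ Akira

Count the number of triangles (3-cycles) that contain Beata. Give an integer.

Beata's neighbors are Eli and Ravi, but none of them are tied to each other, so no triangle contains Beata.

0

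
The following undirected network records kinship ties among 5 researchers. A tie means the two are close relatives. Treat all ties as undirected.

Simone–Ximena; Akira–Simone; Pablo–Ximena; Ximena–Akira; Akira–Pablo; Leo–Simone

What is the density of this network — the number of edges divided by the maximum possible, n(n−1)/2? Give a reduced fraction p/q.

There are 6 edges and 5 nodes, so the maximum possible is C(5,2) = 10.
Density = 6/10 = 3/5.

3/5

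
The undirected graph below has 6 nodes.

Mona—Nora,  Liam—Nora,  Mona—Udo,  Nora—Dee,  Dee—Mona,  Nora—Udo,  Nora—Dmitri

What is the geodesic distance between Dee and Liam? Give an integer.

2

One shortest route is Dee – Nora – Liam, which uses 2 edges, and Dee and Liam are not directly tied, so nothing shorter exists. So d(Dee,Liam) = 2.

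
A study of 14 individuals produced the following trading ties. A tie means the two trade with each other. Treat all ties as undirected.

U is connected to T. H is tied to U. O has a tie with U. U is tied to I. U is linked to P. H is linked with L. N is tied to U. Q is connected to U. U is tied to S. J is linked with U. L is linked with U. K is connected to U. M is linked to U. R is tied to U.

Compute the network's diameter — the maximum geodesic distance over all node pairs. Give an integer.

Eccentricity of each node (its greatest distance to any other): H:2, I:2, J:2, K:2, L:2, M:2, N:2, O:2, P:2, Q:2, R:2, S:2, T:2, U:1.
The maximum eccentricity is 2, realized for instance by the pair Q–T via Q – U – T. So the diameter is 2.

2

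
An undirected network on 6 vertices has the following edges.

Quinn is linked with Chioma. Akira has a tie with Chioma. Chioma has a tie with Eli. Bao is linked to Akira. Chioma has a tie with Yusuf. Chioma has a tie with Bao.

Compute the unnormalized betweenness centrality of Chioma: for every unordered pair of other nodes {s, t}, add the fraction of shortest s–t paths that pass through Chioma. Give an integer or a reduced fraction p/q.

9

Pairs whose geodesics pass through Chioma — Akira–Quinn: 1; Akira–Eli: 1; Akira–Yusuf: 1; Quinn–Eli: 1; Quinn–Bao: 1; Quinn–Yusuf: 1; Eli–Bao: 1; Eli–Yusuf: 1; Bao–Yusuf: 1.
All other pairs contribute 0.
Summing the contributions gives betweenness(Chioma) = 9.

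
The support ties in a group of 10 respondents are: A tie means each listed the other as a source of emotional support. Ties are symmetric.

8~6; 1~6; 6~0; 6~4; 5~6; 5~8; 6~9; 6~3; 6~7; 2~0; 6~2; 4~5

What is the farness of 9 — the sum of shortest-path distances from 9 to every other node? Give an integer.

Distances from 9: 0:2, 1:2, 2:2, 3:2, 4:2, 5:2, 6:1, 7:2, 8:2.
Sum = 2 + 2 + 2 + 2 + 2 + 2 + 1 + 2 + 2 = 17.

17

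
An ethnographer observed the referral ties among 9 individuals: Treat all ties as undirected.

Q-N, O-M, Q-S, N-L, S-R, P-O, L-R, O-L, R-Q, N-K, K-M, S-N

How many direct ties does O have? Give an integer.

3

O is directly tied to L, M, and P. That is 3 neighbors, so the degree of O is 3.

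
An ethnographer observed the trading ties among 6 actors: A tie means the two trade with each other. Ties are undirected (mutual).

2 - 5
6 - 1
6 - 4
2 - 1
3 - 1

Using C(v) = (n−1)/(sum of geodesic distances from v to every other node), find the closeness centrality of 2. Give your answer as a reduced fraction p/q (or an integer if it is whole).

Distances from 2: 1:1, 3:2, 4:3, 5:1, 6:2. Sum = 9.
n = 6, so closeness = 5/9.

5/9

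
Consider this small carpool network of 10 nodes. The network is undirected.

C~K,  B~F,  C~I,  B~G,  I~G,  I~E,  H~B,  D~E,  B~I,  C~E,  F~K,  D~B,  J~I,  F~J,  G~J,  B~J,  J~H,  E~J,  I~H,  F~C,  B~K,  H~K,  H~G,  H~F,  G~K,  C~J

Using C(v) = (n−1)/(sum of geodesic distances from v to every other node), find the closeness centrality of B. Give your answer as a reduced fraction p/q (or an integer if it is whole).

Distances from B: C:2, D:1, E:2, F:1, G:1, H:1, I:1, J:1, K:1. Sum = 11.
n = 10, so closeness = 9/11.

9/11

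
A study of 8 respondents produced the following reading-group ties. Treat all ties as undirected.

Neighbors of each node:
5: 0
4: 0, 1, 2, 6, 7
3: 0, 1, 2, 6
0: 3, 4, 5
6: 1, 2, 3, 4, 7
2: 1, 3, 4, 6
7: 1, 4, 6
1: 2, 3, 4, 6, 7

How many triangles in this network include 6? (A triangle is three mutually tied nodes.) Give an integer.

7

6's neighbors: 1, 2, 3, 4, and 7.
Neighbor pairs that are themselves tied: 6–1–2; 6–1–3; 6–1–4; 6–1–7; 6–2–3; 6–2–4; 6–4–7. Each forms one triangle with 6, for 7 in total.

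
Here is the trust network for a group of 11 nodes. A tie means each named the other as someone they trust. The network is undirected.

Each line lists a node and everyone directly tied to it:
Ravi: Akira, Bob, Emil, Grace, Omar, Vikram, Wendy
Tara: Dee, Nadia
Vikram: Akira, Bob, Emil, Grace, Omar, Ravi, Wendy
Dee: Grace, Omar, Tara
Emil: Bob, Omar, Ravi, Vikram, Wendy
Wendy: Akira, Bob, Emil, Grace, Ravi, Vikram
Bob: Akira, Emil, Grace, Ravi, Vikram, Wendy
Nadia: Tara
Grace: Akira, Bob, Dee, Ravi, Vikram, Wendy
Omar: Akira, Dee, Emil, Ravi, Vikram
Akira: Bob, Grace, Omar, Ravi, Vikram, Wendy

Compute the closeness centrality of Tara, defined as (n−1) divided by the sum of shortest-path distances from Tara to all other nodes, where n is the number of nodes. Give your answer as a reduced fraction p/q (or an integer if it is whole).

Distances from Tara: Akira:3, Bob:3, Dee:1, Emil:3, Grace:2, Nadia:1, Omar:2, Ravi:3, Vikram:3, Wendy:3. Sum = 24.
n = 11, so closeness = 10/24 = 5/12.

5/12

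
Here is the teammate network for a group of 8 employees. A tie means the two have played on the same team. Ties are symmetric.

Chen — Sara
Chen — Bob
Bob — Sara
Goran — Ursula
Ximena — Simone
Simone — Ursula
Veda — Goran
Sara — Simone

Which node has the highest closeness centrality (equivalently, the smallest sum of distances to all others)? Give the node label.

Farness (sum of distances to all others) for each node — Bob:19, Chen:19, Goran:18, Sara:14, Simone:12, Ursula:14, Veda:24, Ximena:18.
The smallest farness is 12, for Simone, so Simone has the highest closeness.

Simone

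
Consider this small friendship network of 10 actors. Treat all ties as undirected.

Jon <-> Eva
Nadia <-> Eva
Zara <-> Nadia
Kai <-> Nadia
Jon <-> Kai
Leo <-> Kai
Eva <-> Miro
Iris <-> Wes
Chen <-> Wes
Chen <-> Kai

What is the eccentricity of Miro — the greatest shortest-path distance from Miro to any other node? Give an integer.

6

Distances from Miro: Chen:4, Eva:1, Iris:6, Jon:2, Kai:3, Leo:4, Nadia:2, Wes:5, Zara:3.
The largest is 6 (to Iris), so the eccentricity of Miro is 6.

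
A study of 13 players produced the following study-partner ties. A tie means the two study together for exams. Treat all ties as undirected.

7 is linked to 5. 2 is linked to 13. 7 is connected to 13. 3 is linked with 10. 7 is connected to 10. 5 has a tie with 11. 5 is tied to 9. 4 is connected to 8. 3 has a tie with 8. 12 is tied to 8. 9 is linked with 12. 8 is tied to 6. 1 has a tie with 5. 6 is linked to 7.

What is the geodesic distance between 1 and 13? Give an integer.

3

One shortest route is 1 – 5 – 7 – 13, which uses 3 edges, and at distance 2 from 1 we only reach {7, 9, 11}, which does not include 13. So d(1,13) = 3.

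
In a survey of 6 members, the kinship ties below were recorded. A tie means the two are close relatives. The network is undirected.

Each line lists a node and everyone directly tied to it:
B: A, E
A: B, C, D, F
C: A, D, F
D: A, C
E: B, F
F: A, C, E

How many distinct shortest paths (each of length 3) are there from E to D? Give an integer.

3

The shortest distance is 3. The length-3 paths are: E–B–A–D; E–F–A–D; E–F–C–D.
That gives 3 distinct shortest paths.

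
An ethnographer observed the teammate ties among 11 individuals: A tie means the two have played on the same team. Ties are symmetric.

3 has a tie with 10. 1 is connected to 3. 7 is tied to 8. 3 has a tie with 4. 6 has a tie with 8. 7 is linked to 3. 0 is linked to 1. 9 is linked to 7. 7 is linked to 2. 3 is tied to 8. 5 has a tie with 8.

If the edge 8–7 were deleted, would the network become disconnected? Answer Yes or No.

Even without that edge, 8 still reaches 7 via 8 – 3 – 7, so the network stays connected. Not a bridge.

No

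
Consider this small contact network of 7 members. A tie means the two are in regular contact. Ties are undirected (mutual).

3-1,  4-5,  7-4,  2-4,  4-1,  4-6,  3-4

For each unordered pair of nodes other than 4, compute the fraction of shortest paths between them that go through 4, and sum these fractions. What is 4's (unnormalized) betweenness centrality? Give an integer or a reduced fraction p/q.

14

Pairs whose geodesics pass through 4 — 1–7: 1; 1–5: 1; 1–2: 1; 1–6: 1; 7–5: 1; 7–2: 1; 7–3: 1; 7–6: 1; 5–2: 1; 5–3: 1; 5–6: 1; 2–3: 1; 2–6: 1; 3–6: 1.
All other pairs contribute 0.
Summing the contributions gives betweenness(4) = 14.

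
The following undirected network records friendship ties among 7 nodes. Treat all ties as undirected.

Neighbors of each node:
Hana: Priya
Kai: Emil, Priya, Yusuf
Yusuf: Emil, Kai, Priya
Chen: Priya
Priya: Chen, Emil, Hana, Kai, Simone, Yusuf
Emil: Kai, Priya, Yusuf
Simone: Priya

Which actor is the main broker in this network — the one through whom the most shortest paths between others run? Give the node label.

Priya

Unnormalized betweenness of each node: Chen:0, Emil:0, Hana:0, Kai:0, Priya:12, Simone:0, Yusuf:0.
Priya has the largest value, 12, making it the main broker — the node through which the most shortest paths run.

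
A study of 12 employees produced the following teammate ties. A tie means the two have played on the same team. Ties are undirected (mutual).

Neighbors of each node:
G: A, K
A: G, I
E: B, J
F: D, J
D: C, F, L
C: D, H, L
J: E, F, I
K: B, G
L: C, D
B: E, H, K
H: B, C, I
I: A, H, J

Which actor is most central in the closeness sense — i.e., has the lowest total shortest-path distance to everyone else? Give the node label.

Farness (sum of distances to all others) for each node — A:28, B:23, C:25, D:29, E:26, F:27, G:33, H:21, I:22, J:23, K:29, L:32.
The smallest farness is 21, for H, so H has the highest closeness.

H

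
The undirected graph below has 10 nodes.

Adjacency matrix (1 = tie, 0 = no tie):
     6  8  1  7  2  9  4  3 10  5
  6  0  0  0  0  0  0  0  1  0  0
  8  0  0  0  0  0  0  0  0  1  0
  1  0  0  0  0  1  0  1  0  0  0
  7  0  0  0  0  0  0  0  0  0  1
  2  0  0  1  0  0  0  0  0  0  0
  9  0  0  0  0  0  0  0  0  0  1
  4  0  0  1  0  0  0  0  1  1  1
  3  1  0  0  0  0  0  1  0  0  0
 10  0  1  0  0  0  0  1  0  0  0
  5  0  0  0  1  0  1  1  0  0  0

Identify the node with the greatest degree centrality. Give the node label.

Degrees — 1:2, 2:1, 3:2, 4:4, 5:3, 6:1, 7:1, 8:1, 9:1, 10:2.
The maximum is 4, attained only by 4.

4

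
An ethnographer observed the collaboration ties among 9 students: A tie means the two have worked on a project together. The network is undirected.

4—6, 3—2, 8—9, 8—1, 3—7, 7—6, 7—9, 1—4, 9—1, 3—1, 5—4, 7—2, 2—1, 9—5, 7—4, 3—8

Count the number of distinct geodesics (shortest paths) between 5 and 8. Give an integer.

The shortest distance is 2, and the only length-2 path is 5–9–8. So there is exactly 1 shortest path.

1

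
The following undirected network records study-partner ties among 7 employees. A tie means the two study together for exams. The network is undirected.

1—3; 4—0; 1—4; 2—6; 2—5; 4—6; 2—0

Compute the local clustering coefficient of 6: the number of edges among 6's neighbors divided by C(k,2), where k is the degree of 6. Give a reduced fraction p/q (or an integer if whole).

0

6's neighbors: 2 and 4 (k = 2).
Possible neighbor pairs: C(2,2) = 1. Edges among them: none → e = 0.
Clustering(6) = 0/1.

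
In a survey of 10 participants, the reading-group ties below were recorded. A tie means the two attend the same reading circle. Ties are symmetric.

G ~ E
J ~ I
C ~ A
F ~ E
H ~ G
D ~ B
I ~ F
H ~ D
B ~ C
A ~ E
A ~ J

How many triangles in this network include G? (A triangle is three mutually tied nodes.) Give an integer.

G's neighbors are E and H, but none of them are tied to each other, so no triangle contains G.

0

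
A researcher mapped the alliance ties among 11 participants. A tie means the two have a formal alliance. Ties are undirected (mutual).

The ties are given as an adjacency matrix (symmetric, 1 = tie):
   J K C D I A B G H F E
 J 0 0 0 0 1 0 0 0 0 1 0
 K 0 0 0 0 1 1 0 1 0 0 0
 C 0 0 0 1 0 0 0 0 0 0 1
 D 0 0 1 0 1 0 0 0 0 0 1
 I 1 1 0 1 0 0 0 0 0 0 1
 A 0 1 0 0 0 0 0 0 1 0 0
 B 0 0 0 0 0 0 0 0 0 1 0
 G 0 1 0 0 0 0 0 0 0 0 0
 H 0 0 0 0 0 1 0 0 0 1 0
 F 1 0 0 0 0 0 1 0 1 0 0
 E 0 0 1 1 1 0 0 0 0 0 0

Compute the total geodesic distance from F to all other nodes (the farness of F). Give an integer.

24

Distances from F: A:2, B:1, C:4, D:3, E:3, G:4, H:1, I:2, J:1, K:3.
Sum = 2 + 1 + 4 + 3 + 3 + 4 + 1 + 2 + 1 + 3 = 24.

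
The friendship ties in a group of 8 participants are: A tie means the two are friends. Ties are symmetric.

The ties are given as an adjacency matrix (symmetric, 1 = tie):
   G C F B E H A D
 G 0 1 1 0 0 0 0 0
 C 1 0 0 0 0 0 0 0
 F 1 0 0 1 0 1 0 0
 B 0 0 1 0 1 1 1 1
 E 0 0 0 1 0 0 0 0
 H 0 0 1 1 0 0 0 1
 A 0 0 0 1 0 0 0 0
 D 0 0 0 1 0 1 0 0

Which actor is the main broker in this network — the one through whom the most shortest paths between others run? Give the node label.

Unnormalized betweenness of each node: A:0, B:25/2, C:0, D:0, E:0, F:10, G:6, H:3/2.
B has the largest value, 25/2, making it the main broker — the node through which the most shortest paths run.

B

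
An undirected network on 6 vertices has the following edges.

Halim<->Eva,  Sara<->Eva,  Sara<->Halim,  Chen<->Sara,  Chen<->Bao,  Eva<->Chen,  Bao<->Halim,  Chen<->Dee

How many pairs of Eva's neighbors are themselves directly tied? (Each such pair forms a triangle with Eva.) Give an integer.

2

Eva's neighbors: Chen, Halim, and Sara.
Neighbor pairs that are themselves tied: Eva–Chen–Sara; Eva–Halim–Sara. Each forms one triangle with Eva, for 2 in total.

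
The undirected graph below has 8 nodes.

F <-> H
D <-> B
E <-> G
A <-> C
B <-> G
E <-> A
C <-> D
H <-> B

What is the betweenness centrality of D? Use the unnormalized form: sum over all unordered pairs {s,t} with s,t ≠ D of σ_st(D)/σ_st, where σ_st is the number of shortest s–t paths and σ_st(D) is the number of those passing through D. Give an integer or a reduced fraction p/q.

5

Pairs whose geodesics pass through D — H–A: 1/2; H–C: 1; A–F: 1/2; A–B: 1/2; F–C: 1; G–C: 1/2; C–B: 1.
All other pairs contribute 0.
Summing the contributions gives betweenness(D) = 5.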